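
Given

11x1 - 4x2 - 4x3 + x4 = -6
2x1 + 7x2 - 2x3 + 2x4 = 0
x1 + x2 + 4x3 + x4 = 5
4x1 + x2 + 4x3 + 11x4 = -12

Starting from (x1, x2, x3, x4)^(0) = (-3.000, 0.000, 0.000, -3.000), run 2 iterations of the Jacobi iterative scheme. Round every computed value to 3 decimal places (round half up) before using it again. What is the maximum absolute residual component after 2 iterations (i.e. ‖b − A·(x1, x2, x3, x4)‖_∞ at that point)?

8.695

Iteration 1:
  x1 = (-6 - (-4)·0.000 - (-4)·0.000 - (1)·-3.000) / (11) = -0.273
  x2 = (0 - (2)·-3.000 - (-2)·0.000 - (2)·-3.000) / (7) = 1.714
  x3 = (5 - (1)·-3.000 - (1)·0.000 - (1)·-3.000) / (4) = 2.750
  x4 = (-12 - (4)·-3.000 - (1)·0.000 - (4)·0.000) / (11) = 0.000
Iteration 2:
  x1 = (-6 - (-4)·1.714 - (-4)·2.750 - (1)·0.000) / (11) = 1.078
  x2 = (0 - (2)·-0.273 - (-2)·2.750 - (2)·0.000) / (7) = 0.864
  x3 = (5 - (1)·-0.273 - (1)·1.714 - (1)·0.000) / (4) = 0.890
  x4 = (-12 - (4)·-0.273 - (1)·1.714 - (4)·2.750) / (11) = -2.147
Residual b − A·x = (-8.695, -2.130, 1.645, 2.881); ∞-norm = 8.695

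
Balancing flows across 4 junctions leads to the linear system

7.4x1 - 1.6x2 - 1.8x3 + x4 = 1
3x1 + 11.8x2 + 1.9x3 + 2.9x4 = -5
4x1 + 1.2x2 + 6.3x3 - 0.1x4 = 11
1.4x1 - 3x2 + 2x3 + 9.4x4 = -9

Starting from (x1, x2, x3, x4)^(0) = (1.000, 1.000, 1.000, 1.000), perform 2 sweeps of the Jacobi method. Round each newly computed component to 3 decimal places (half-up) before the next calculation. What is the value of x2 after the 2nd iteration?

-0.446

Iteration 1:
  x1 = (1 - (-1.6)·1.000 - (-1.8)·1.000 - (1)·1.000) / (7.4) = 0.459
  x2 = (-5 - (3)·1.000 - (1.9)·1.000 - (2.9)·1.000) / (11.8) = -1.085
  x3 = (11 - (4)·1.000 - (1.2)·1.000 - (-0.1)·1.000) / (6.3) = 0.937
  x4 = (-9 - (1.4)·1.000 - (-3)·1.000 - (2)·1.000) / (9.4) = -1.000
Iteration 2:
  x1 = (1 - (-1.6)·-1.085 - (-1.8)·0.937 - (1)·-1.000) / (7.4) = 0.264
  x2 = (-5 - (3)·0.459 - (1.9)·0.937 - (2.9)·-1.000) / (11.8) = -0.446
  x3 = (11 - (4)·0.459 - (1.2)·-1.085 - (-0.1)·-1.000) / (6.3) = 1.645
  x4 = (-9 - (1.4)·0.459 - (-3)·-1.085 - (2)·0.937) / (9.4) = -1.571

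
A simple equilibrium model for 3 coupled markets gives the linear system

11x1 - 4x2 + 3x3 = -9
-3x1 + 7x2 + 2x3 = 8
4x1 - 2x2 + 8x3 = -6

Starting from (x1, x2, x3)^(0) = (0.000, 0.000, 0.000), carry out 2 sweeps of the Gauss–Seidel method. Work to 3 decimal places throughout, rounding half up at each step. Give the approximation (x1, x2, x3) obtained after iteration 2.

Iteration 1:
  x1 = (-9 - (-4)·0.000 - (3)·0.000) / (11) = -0.818
  x2 = (8 - (-3)·-0.818 - (2)·0.000) / (7) = 0.792
  x3 = (-6 - (4)·-0.818 - (-2)·0.792) / (8) = -0.143
Iteration 2:
  x1 = (-9 - (-4)·0.792 - (3)·-0.143) / (11) = -0.491
  x2 = (8 - (-3)·-0.491 - (2)·-0.143) / (7) = 0.973
  x3 = (-6 - (4)·-0.491 - (-2)·0.973) / (8) = -0.261

(-0.491, 0.973, -0.261)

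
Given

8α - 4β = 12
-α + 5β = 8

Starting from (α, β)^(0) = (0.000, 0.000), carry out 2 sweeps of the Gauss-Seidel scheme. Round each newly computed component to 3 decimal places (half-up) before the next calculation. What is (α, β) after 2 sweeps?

(2.450, 2.090)

Iteration 1:
  α = (12 - (-4)·0.000) / (8) = 1.500
  β = (8 - (-1)·1.500) / (5) = 1.900
Iteration 2:
  α = (12 - (-4)·1.900) / (8) = 2.450
  β = (8 - (-1)·2.450) / (5) = 2.090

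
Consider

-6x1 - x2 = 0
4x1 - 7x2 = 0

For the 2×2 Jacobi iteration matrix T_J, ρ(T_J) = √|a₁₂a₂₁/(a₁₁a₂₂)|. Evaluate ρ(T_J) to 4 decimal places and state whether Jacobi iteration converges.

0.3086

a₁₂a₂₁/(a₁₁a₂₂) = (-1)·(4) / ((-6)·(-7)) = -0.095238
ρ = √|-0.095238| = √0.095238 = 0.3086
ρ < 1, so Jacobi converges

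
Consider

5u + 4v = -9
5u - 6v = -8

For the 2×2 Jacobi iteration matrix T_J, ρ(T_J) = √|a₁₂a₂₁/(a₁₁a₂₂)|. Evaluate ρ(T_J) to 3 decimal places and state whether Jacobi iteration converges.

a₁₂a₂₁/(a₁₁a₂₂) = (4)·(5) / ((5)·(-6)) = -0.666667
ρ = √|-0.666667| = √0.666667 = 0.816
ρ < 1, so Jacobi converges

0.816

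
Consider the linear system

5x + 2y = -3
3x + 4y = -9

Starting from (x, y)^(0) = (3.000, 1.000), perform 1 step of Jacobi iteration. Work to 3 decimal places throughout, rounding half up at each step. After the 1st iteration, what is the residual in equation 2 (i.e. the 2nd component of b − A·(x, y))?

12.000

Iteration 1:
  x = (-3 - (2)·1.000) / (5) = -1.000
  y = (-9 - (3)·3.000) / (4) = -4.500
Residual b − A·x = (11.000, 12.000)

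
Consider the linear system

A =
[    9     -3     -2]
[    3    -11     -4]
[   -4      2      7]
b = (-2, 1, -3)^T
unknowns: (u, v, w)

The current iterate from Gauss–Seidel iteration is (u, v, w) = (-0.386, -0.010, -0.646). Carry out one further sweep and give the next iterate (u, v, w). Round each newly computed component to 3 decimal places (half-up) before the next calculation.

(-0.369, 0.043, -0.652)

One sweep:
  u = (-2 - (-3)·-0.010 - (-2)·-0.646) / (9) = -0.369
  v = (1 - (3)·-0.369 - (-4)·-0.646) / (-11) = 0.043
  w = (-3 - (-4)·-0.369 - (2)·0.043) / (7) = -0.652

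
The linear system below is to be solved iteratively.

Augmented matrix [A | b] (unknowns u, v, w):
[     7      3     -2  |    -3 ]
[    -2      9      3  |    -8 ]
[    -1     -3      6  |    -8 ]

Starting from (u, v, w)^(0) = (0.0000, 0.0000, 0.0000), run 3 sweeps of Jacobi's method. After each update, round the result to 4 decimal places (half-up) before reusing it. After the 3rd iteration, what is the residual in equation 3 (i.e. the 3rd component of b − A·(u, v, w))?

0.2189

Iteration 1:
  u = (-3 - (3)·0.0000 - (-2)·0.0000) / (7) = -0.4286
  v = (-8 - (-2)·0.0000 - (3)·0.0000) / (9) = -0.8889
  w = (-8 - (-1)·0.0000 - (-3)·0.0000) / (6) = -1.3333
Iteration 2:
  u = (-3 - (3)·-0.8889 - (-2)·-1.3333) / (7) = -0.4286
  v = (-8 - (-2)·-0.4286 - (3)·-1.3333) / (9) = -0.5397
  w = (-8 - (-1)·-0.4286 - (-3)·-0.8889) / (6) = -1.8492
Iteration 3:
  u = (-3 - (3)·-0.5397 - (-2)·-1.8492) / (7) = -0.7256
  v = (-8 - (-2)·-0.4286 - (3)·-1.8492) / (9) = -0.3677
  w = (-8 - (-1)·-0.4286 - (-3)·-0.5397) / (6) = -1.6746
Residual b − A·x = (-0.1669, -1.1181, 0.2189)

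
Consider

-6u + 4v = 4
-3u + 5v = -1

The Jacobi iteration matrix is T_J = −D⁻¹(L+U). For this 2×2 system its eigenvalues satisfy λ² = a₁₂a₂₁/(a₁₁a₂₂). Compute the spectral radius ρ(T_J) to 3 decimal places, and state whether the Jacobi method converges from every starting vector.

0.632

a₁₂a₂₁/(a₁₁a₂₂) = (4)·(-3) / ((-6)·(5)) = 0.400000
ρ = √|0.400000| = √0.400000 = 0.632
ρ < 1, so Jacobi converges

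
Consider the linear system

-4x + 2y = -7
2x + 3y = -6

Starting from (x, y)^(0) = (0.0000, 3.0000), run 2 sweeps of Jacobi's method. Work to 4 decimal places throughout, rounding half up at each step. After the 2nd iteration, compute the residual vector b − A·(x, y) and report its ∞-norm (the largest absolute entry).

5.0001

Iteration 1:
  x = (-7 - (2)·3.0000) / (-4) = 3.2500
  y = (-6 - (2)·0.0000) / (3) = -2.0000
Iteration 2:
  x = (-7 - (2)·-2.0000) / (-4) = 0.7500
  y = (-6 - (2)·3.2500) / (3) = -4.1667
Residual b − A·x = (4.3334, 5.0001); ∞-norm = 5.0001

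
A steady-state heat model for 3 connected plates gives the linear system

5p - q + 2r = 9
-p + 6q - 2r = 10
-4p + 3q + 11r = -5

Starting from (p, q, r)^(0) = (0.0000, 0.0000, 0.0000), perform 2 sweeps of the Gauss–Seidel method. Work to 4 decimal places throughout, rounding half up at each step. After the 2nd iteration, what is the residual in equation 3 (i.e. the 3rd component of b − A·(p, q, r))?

Iteration 1:
  p = (9 - (-1)·0.0000 - (2)·0.0000) / (5) = 1.8000
  q = (10 - (-1)·1.8000 - (-2)·0.0000) / (6) = 1.9667
  r = (-5 - (-4)·1.8000 - (3)·1.9667) / (11) = -0.3364
Iteration 2:
  p = (9 - (-1)·1.9667 - (2)·-0.3364) / (5) = 2.3279
  q = (10 - (-1)·2.3279 - (-2)·-0.3364) / (6) = 1.9425
  r = (-5 - (-4)·2.3279 - (3)·1.9425) / (11) = -0.1378
Residual b − A·x = (-0.4214, 0.3973, -0.0001)

-0.0001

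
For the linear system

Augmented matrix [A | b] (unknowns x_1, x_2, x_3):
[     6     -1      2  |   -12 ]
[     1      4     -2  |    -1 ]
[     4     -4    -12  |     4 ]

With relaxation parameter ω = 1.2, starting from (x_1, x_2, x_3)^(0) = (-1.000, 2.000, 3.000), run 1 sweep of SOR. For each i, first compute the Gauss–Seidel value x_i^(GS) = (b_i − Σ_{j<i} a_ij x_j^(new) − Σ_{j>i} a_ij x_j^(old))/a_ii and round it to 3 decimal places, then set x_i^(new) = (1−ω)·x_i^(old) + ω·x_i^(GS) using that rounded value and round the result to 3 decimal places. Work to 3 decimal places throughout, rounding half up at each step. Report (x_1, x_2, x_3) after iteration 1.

(-3.000, 2.000, -3.000)

Iteration 1:
  x_1: GS value = (-12 - (-1)·2.000 - (2)·3.000) / (6) = -2.667;  x_1 ← (1−ω)·-1.000 + ω·-2.667 = -3.000
  x_2: GS value = (-1 - (1)·-3.000 - (-2)·3.000) / (4) = 2.000;  x_2 ← (1−ω)·2.000 + ω·2.000 = 2.000
  x_3: GS value = (4 - (4)·-3.000 - (-4)·2.000) / (-12) = -2.000;  x_3 ← (1−ω)·3.000 + ω·-2.000 = -3.000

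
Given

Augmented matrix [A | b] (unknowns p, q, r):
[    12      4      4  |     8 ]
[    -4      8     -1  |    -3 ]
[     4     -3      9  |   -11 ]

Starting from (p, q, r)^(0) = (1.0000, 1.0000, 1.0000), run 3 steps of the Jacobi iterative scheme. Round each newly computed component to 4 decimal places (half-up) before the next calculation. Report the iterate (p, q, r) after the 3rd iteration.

(1.2269, -0.0035, -1.8596)

Iteration 1:
  p = (8 - (4)·1.0000 - (4)·1.0000) / (12) = 0.0000
  q = (-3 - (-4)·1.0000 - (-1)·1.0000) / (8) = 0.2500
  r = (-11 - (4)·1.0000 - (-3)·1.0000) / (9) = -1.3333
Iteration 2:
  p = (8 - (4)·0.2500 - (4)·-1.3333) / (12) = 1.0278
  q = (-3 - (-4)·0.0000 - (-1)·-1.3333) / (8) = -0.5417
  r = (-11 - (4)·0.0000 - (-3)·0.2500) / (9) = -1.1389
Iteration 3:
  p = (8 - (4)·-0.5417 - (4)·-1.1389) / (12) = 1.2269
  q = (-3 - (-4)·1.0278 - (-1)·-1.1389) / (8) = -0.0035
  r = (-11 - (4)·1.0278 - (-3)·-0.5417) / (9) = -1.8596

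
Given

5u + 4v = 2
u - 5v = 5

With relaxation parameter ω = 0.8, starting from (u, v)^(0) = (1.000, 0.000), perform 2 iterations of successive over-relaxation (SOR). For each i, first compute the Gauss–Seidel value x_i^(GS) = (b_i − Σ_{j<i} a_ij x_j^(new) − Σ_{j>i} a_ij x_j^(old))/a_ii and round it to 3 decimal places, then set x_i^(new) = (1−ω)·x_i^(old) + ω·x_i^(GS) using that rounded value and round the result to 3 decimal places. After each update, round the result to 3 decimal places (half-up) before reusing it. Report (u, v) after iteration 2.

(0.883, -0.802)

Iteration 1:
  u: GS value = (2 - (4)·0.000) / (5) = 0.400;  u ← (1−ω)·1.000 + ω·0.400 = 0.520
  v: GS value = (5 - (1)·0.520) / (-5) = -0.896;  v ← (1−ω)·0.000 + ω·-0.896 = -0.717
Iteration 2:
  u: GS value = (2 - (4)·-0.717) / (5) = 0.974;  u ← (1−ω)·0.520 + ω·0.974 = 0.883
  v: GS value = (5 - (1)·0.883) / (-5) = -0.823;  v ← (1−ω)·-0.717 + ω·-0.823 = -0.802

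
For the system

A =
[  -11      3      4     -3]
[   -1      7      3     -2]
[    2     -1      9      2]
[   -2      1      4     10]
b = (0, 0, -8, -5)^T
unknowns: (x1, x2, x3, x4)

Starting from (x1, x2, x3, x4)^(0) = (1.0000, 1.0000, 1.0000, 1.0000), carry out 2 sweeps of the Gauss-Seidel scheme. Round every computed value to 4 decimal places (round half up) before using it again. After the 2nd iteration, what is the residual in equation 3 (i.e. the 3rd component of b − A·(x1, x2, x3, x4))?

0.8137

Iteration 1:
  x1 = (0 - (3)·1.0000 - (4)·1.0000 - (-3)·1.0000) / (-11) = 0.3636
  x2 = (0 - (-1)·0.3636 - (3)·1.0000 - (-2)·1.0000) / (7) = -0.0909
  x3 = (-8 - (2)·0.3636 - (-1)·-0.0909 - (2)·1.0000) / (9) = -1.2020
  x4 = (-5 - (-2)·0.3636 - (1)·-0.0909 - (4)·-1.2020) / (10) = 0.0626
Iteration 2:
  x1 = (0 - (3)·-0.0909 - (4)·-1.2020 - (-3)·0.0626) / (-11) = -0.4790
  x2 = (0 - (-1)·-0.4790 - (3)·-1.2020 - (-2)·0.0626) / (7) = 0.4646
  x3 = (-8 - (2)·-0.4790 - (-1)·0.4646 - (2)·0.0626) / (9) = -0.7447
  x4 = (-5 - (-2)·-0.4790 - (1)·0.4646 - (4)·-0.7447) / (10) = -0.3444
Residual b − A·x = (-4.7172, -2.1859, 0.8137, 0.0002)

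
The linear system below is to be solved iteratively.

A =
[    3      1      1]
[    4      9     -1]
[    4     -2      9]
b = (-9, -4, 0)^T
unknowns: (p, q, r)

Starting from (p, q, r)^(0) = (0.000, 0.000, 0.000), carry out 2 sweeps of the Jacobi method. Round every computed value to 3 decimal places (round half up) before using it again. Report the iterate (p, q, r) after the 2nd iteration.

(-2.852, 0.889, 1.235)

Iteration 1:
  p = (-9 - (1)·0.000 - (1)·0.000) / (3) = -3.000
  q = (-4 - (4)·0.000 - (-1)·0.000) / (9) = -0.444
  r = (0 - (4)·0.000 - (-2)·0.000) / (9) = 0.000
Iteration 2:
  p = (-9 - (1)·-0.444 - (1)·0.000) / (3) = -2.852
  q = (-4 - (4)·-3.000 - (-1)·0.000) / (9) = 0.889
  r = (0 - (4)·-3.000 - (-2)·-0.444) / (9) = 1.235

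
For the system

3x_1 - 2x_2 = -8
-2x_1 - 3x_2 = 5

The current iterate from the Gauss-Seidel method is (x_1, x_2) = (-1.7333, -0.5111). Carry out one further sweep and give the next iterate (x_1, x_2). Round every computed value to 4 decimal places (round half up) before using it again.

One sweep:
  x_1 = (-8 - (-2)·-0.5111) / (3) = -3.0074
  x_2 = (5 - (-2)·-3.0074) / (-3) = 0.3383

(-3.0074, 0.3383)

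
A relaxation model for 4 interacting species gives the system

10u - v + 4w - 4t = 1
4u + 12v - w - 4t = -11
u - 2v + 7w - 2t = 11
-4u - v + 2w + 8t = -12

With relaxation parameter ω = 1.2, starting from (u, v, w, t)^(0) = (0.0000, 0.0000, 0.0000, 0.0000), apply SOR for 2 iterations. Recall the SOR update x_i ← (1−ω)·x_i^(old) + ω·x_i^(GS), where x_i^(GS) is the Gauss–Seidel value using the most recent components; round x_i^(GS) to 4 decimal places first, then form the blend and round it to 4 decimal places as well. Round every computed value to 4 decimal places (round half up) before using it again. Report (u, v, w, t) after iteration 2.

(-1.8721, -0.9111, 0.7971, -2.8307)

Iteration 1:
  u: GS value = (1 - (-1)·0.0000 - (4)·0.0000 - (-4)·0.0000) / (10) = 0.1000;  u ← (1−ω)·0.0000 + ω·0.1000 = 0.1200
  v: GS value = (-11 - (4)·0.1200 - (-1)·0.0000 - (-4)·0.0000) / (12) = -0.9567;  v ← (1−ω)·0.0000 + ω·-0.9567 = -1.1480
  w: GS value = (11 - (1)·0.1200 - (-2)·-1.1480 - (-2)·0.0000) / (7) = 1.2263;  w ← (1−ω)·0.0000 + ω·1.2263 = 1.4716
  t: GS value = (-12 - (-4)·0.1200 - (-1)·-1.1480 - (2)·1.4716) / (8) = -1.9514;  t ← (1−ω)·0.0000 + ω·-1.9514 = -2.3417
Iteration 2:
  u: GS value = (1 - (-1)·-1.1480 - (4)·1.4716 - (-4)·-2.3417) / (10) = -1.5401;  u ← (1−ω)·0.1200 + ω·-1.5401 = -1.8721
  v: GS value = (-11 - (4)·-1.8721 - (-1)·1.4716 - (-4)·-2.3417) / (12) = -0.9506;  v ← (1−ω)·-1.1480 + ω·-0.9506 = -0.9111
  w: GS value = (11 - (1)·-1.8721 - (-2)·-0.9111 - (-2)·-2.3417) / (7) = 0.9095;  w ← (1−ω)·1.4716 + ω·0.9095 = 0.7971
  t: GS value = (-12 - (-4)·-1.8721 - (-1)·-0.9111 - (2)·0.7971) / (8) = -2.7492;  t ← (1−ω)·-2.3417 + ω·-2.7492 = -2.8307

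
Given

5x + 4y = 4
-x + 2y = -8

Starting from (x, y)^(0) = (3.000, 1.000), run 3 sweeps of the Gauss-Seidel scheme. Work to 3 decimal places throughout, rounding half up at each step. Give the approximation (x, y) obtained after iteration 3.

(2.400, -2.800)

Iteration 1:
  x = (4 - (4)·1.000) / (5) = 0.000
  y = (-8 - (-1)·0.000) / (2) = -4.000
Iteration 2:
  x = (4 - (4)·-4.000) / (5) = 4.000
  y = (-8 - (-1)·4.000) / (2) = -2.000
Iteration 3:
  x = (4 - (4)·-2.000) / (5) = 2.400
  y = (-8 - (-1)·2.400) / (2) = -2.800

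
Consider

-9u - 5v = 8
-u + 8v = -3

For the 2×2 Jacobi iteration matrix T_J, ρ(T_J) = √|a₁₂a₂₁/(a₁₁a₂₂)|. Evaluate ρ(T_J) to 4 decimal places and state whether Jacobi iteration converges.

0.2635

a₁₂a₂₁/(a₁₁a₂₂) = (-5)·(-1) / ((-9)·(8)) = -0.069444
ρ = √|-0.069444| = √0.069444 = 0.2635
ρ < 1, so Jacobi converges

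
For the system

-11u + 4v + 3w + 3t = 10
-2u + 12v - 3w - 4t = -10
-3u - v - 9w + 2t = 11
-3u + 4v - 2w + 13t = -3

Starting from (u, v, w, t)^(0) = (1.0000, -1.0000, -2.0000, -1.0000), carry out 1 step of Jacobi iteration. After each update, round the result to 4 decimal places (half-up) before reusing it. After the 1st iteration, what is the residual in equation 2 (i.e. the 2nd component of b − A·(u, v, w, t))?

Iteration 1:
  u = (10 - (4)·-1.0000 - (3)·-2.0000 - (3)·-1.0000) / (-11) = -2.0909
  v = (-10 - (-2)·1.0000 - (-3)·-2.0000 - (-4)·-1.0000) / (12) = -1.5000
  w = (11 - (-3)·1.0000 - (-1)·-1.0000 - (2)·-1.0000) / (-9) = -1.6667
  t = (-3 - (-3)·1.0000 - (4)·-1.0000 - (-2)·-2.0000) / (13) = 0.0000
Residual b − A·x = (-1.9998, -1.1819, -11.7730, -6.6061)

-1.1819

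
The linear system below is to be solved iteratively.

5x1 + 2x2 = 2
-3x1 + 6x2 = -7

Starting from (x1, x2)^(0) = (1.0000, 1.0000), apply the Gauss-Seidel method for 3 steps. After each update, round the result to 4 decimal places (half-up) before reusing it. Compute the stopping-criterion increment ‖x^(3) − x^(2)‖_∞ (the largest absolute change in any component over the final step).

Iteration 1:
  x1 = (2 - (2)·1.0000) / (5) = 0.0000
  x2 = (-7 - (-3)·0.0000) / (6) = -1.1667
Iteration 2:
  x1 = (2 - (2)·-1.1667) / (5) = 0.8667
  x2 = (-7 - (-3)·0.8667) / (6) = -0.7333
Iteration 3:
  x1 = (2 - (2)·-0.7333) / (5) = 0.6933
  x2 = (-7 - (-3)·0.6933) / (6) = -0.8200
Change: (-0.1734, -0.0867) → max |·| = 0.1734

0.1734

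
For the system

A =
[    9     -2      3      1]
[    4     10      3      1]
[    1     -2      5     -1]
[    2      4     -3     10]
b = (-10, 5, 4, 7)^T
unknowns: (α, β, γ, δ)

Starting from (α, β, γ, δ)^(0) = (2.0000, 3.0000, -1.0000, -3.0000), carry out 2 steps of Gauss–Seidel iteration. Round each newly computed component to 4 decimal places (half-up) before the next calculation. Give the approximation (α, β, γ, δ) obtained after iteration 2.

Iteration 1:
  α = (-10 - (-2)·3.0000 - (3)·-1.0000 - (1)·-3.0000) / (9) = 0.2222
  β = (5 - (4)·0.2222 - (3)·-1.0000 - (1)·-3.0000) / (10) = 1.0111
  γ = (4 - (1)·0.2222 - (-2)·1.0111 - (-1)·-3.0000) / (5) = 0.5600
  δ = (7 - (2)·0.2222 - (4)·1.0111 - (-3)·0.5600) / (10) = 0.4191
Iteration 2:
  α = (-10 - (-2)·1.0111 - (3)·0.5600 - (1)·0.4191) / (9) = -1.1197
  β = (5 - (4)·-1.1197 - (3)·0.5600 - (1)·0.4191) / (10) = 0.7380
  γ = (4 - (1)·-1.1197 - (-2)·0.7380 - (-1)·0.4191) / (5) = 1.4030
  δ = (7 - (2)·-1.1197 - (4)·0.7380 - (-3)·1.4030) / (10) = 1.0496

(-1.1197, 0.7380, 1.4030, 1.0496)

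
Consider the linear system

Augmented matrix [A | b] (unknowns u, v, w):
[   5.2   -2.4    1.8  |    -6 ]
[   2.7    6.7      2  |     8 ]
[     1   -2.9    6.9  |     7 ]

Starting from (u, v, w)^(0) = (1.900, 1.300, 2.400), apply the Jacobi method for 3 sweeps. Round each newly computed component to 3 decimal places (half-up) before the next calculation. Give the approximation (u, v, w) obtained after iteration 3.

(-0.901, 1.565, 1.840)

Iteration 1:
  u = (-6 - (-2.4)·1.300 - (1.8)·2.400) / (5.2) = -1.385
  v = (8 - (2.7)·1.900 - (2)·2.400) / (6.7) = -0.288
  w = (7 - (1)·1.900 - (-2.9)·1.300) / (6.9) = 1.286
Iteration 2:
  u = (-6 - (-2.4)·-0.288 - (1.8)·1.286) / (5.2) = -1.732
  v = (8 - (2.7)·-1.385 - (2)·1.286) / (6.7) = 1.368
  w = (7 - (1)·-1.385 - (-2.9)·-0.288) / (6.9) = 1.094
Iteration 3:
  u = (-6 - (-2.4)·1.368 - (1.8)·1.094) / (5.2) = -0.901
  v = (8 - (2.7)·-1.732 - (2)·1.094) / (6.7) = 1.565
  w = (7 - (1)·-1.732 - (-2.9)·1.368) / (6.9) = 1.840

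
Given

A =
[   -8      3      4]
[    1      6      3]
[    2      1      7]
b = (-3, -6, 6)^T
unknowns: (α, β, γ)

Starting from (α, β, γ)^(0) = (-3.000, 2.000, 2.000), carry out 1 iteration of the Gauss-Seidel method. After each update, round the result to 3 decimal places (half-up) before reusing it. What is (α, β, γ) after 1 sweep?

(2.125, -2.354, 0.586)

Iteration 1:
  α = (-3 - (3)·2.000 - (4)·2.000) / (-8) = 2.125
  β = (-6 - (1)·2.125 - (3)·2.000) / (6) = -2.354
  γ = (6 - (2)·2.125 - (1)·-2.354) / (7) = 0.586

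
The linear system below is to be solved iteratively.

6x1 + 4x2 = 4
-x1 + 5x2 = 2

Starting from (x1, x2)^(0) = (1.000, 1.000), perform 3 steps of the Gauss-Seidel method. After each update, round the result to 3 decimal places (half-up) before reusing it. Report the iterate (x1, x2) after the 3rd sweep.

(0.347, 0.469)

Iteration 1:
  x1 = (4 - (4)·1.000) / (6) = 0.000
  x2 = (2 - (-1)·0.000) / (5) = 0.400
Iteration 2:
  x1 = (4 - (4)·0.400) / (6) = 0.400
  x2 = (2 - (-1)·0.400) / (5) = 0.480
Iteration 3:
  x1 = (4 - (4)·0.480) / (6) = 0.347
  x2 = (2 - (-1)·0.347) / (5) = 0.469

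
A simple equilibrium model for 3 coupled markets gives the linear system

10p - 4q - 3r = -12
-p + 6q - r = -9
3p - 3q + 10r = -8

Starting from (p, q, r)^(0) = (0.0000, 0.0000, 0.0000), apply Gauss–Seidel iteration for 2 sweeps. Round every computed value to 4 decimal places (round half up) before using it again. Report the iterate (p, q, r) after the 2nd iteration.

(-2.1650, -2.0192, -0.7563)

Iteration 1:
  p = (-12 - (-4)·0.0000 - (-3)·0.0000) / (10) = -1.2000
  q = (-9 - (-1)·-1.2000 - (-1)·0.0000) / (6) = -1.7000
  r = (-8 - (3)·-1.2000 - (-3)·-1.7000) / (10) = -0.9500
Iteration 2:
  p = (-12 - (-4)·-1.7000 - (-3)·-0.9500) / (10) = -2.1650
  q = (-9 - (-1)·-2.1650 - (-1)·-0.9500) / (6) = -2.0192
  r = (-8 - (3)·-2.1650 - (-3)·-2.0192) / (10) = -0.7563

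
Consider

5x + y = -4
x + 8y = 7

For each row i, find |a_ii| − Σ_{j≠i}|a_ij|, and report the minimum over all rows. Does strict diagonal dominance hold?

4

row 1: |5| − (1) = 4
row 2: |8| − (1) = 7
minimum over rows = 4 → strictly diagonally dominant (convergence guaranteed)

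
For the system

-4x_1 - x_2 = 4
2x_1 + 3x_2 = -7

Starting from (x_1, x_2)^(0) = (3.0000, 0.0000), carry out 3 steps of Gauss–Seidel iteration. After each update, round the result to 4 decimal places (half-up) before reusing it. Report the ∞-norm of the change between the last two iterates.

0.0694

Iteration 1:
  x_1 = (4 - (-1)·0.0000) / (-4) = -1.0000
  x_2 = (-7 - (2)·-1.0000) / (3) = -1.6667
Iteration 2:
  x_1 = (4 - (-1)·-1.6667) / (-4) = -0.5833
  x_2 = (-7 - (2)·-0.5833) / (3) = -1.9445
Iteration 3:
  x_1 = (4 - (-1)·-1.9445) / (-4) = -0.5139
  x_2 = (-7 - (2)·-0.5139) / (3) = -1.9907
Change: (0.0694, -0.0462) → max |·| = 0.0694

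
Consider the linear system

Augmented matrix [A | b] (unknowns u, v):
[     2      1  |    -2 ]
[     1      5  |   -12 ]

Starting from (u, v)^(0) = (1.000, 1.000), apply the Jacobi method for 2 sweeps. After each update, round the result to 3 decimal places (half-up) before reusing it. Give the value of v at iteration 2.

Iteration 1:
  u = (-2 - (1)·1.000) / (2) = -1.500
  v = (-12 - (1)·1.000) / (5) = -2.600
Iteration 2:
  u = (-2 - (1)·-2.600) / (2) = 0.300
  v = (-12 - (1)·-1.500) / (5) = -2.100

-2.100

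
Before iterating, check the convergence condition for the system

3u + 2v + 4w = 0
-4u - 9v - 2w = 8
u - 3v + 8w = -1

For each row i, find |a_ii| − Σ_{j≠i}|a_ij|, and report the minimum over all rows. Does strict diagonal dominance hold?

-3

row 1: |3| − (2+4) = -3
row 2: |-9| − (4+2) = 3
row 3: |8| − (1+3) = 4
minimum over rows = -3 → not strictly diagonally dominant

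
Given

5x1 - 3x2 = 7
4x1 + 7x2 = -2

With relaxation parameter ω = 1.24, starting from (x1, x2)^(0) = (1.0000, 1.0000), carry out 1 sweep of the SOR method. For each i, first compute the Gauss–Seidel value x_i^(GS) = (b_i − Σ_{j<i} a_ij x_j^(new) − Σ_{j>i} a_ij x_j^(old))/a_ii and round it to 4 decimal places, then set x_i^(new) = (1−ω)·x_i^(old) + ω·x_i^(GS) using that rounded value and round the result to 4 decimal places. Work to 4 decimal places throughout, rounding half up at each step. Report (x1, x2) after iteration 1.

(2.2400, -2.1815)

Iteration 1:
  x1: GS value = (7 - (-3)·1.0000) / (5) = 2.0000;  x1 ← (1−ω)·1.0000 + ω·2.0000 = 2.2400
  x2: GS value = (-2 - (4)·2.2400) / (7) = -1.5657;  x2 ← (1−ω)·1.0000 + ω·-1.5657 = -2.1815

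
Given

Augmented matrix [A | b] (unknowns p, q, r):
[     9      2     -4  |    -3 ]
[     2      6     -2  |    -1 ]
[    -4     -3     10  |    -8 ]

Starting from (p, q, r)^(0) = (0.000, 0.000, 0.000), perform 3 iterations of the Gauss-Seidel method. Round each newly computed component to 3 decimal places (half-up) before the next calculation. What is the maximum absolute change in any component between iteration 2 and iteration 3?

0.057

Iteration 1:
  p = (-3 - (2)·0.000 - (-4)·0.000) / (9) = -0.333
  q = (-1 - (2)·-0.333 - (-2)·0.000) / (6) = -0.056
  r = (-8 - (-4)·-0.333 - (-3)·-0.056) / (10) = -0.950
Iteration 2:
  p = (-3 - (2)·-0.056 - (-4)·-0.950) / (9) = -0.743
  q = (-1 - (2)·-0.743 - (-2)·-0.950) / (6) = -0.236
  r = (-8 - (-4)·-0.743 - (-3)·-0.236) / (10) = -1.168
Iteration 3:
  p = (-3 - (2)·-0.236 - (-4)·-1.168) / (9) = -0.800
  q = (-1 - (2)·-0.800 - (-2)·-1.168) / (6) = -0.289
  r = (-8 - (-4)·-0.800 - (-3)·-0.289) / (10) = -1.207
Change: (-0.057, -0.053, -0.039) → max |·| = 0.057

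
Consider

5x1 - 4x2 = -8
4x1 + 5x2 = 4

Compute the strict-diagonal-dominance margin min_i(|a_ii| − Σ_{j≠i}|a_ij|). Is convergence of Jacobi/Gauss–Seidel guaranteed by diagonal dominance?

1

row 1: |5| − (4) = 1
row 2: |5| − (4) = 1
minimum over rows = 1 → strictly diagonally dominant (convergence guaranteed)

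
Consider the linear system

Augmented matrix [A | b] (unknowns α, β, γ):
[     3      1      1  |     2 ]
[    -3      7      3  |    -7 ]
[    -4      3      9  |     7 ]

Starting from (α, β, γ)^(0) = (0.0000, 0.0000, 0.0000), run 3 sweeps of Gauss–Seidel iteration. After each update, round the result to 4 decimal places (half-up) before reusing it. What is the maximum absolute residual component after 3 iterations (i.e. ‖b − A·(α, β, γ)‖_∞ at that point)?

Iteration 1:
  α = (2 - (1)·0.0000 - (1)·0.0000) / (3) = 0.6667
  β = (-7 - (-3)·0.6667 - (3)·0.0000) / (7) = -0.7143
  γ = (7 - (-4)·0.6667 - (3)·-0.7143) / (9) = 1.3122
Iteration 2:
  α = (2 - (1)·-0.7143 - (1)·1.3122) / (3) = 0.4674
  β = (-7 - (-3)·0.4674 - (3)·1.3122) / (7) = -1.3621
  γ = (7 - (-4)·0.4674 - (3)·-1.3621) / (9) = 1.4395
Iteration 3:
  α = (2 - (1)·-1.3621 - (1)·1.4395) / (3) = 0.6409
  β = (-7 - (-3)·0.6409 - (3)·1.4395) / (7) = -1.3423
  γ = (7 - (-4)·0.6409 - (3)·-1.3423) / (9) = 1.5101
Residual b − A·x = (-0.0905, -0.2115, -0.0004); ∞-norm = 0.2115

0.2115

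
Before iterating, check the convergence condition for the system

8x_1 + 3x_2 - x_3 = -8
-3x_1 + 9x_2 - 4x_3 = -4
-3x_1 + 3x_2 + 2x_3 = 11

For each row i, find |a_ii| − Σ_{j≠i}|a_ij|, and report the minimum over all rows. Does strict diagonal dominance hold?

-4

row 1: |8| − (3+1) = 4
row 2: |9| − (3+4) = 2
row 3: |2| − (3+3) = -4
minimum over rows = -4 → not strictly diagonally dominant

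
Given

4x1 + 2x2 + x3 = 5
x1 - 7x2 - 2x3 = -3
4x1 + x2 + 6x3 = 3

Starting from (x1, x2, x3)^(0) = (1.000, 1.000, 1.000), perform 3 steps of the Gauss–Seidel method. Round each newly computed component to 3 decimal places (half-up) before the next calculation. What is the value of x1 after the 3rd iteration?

1.058

Iteration 1:
  x1 = (5 - (2)·1.000 - (1)·1.000) / (4) = 0.500
  x2 = (-3 - (1)·0.500 - (-2)·1.000) / (-7) = 0.214
  x3 = (3 - (4)·0.500 - (1)·0.214) / (6) = 0.131
Iteration 2:
  x1 = (5 - (2)·0.214 - (1)·0.131) / (4) = 1.110
  x2 = (-3 - (1)·1.110 - (-2)·0.131) / (-7) = 0.550
  x3 = (3 - (4)·1.110 - (1)·0.550) / (6) = -0.332
Iteration 3:
  x1 = (5 - (2)·0.550 - (1)·-0.332) / (4) = 1.058
  x2 = (-3 - (1)·1.058 - (-2)·-0.332) / (-7) = 0.675
  x3 = (3 - (4)·1.058 - (1)·0.675) / (6) = -0.318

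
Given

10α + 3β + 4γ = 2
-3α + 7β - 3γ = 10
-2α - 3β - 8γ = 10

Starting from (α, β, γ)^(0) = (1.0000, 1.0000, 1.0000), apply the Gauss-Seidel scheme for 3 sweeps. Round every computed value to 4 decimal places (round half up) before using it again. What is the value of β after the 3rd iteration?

0.9745

Iteration 1:
  α = (2 - (3)·1.0000 - (4)·1.0000) / (10) = -0.5000
  β = (10 - (-3)·-0.5000 - (-3)·1.0000) / (7) = 1.6429
  γ = (10 - (-2)·-0.5000 - (-3)·1.6429) / (-8) = -1.7411
Iteration 2:
  α = (2 - (3)·1.6429 - (4)·-1.7411) / (10) = 0.4036
  β = (10 - (-3)·0.4036 - (-3)·-1.7411) / (7) = 0.8554
  γ = (10 - (-2)·0.4036 - (-3)·0.8554) / (-8) = -1.6717
Iteration 3:
  α = (2 - (3)·0.8554 - (4)·-1.6717) / (10) = 0.6121
  β = (10 - (-3)·0.6121 - (-3)·-1.6717) / (7) = 0.9745
  γ = (10 - (-2)·0.6121 - (-3)·0.9745) / (-8) = -1.7685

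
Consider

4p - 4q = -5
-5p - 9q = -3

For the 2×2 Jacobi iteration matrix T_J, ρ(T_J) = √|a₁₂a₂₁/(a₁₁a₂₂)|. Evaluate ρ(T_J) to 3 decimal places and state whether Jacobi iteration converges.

a₁₂a₂₁/(a₁₁a₂₂) = (-4)·(-5) / ((4)·(-9)) = -0.555556
ρ = √|-0.555556| = √0.555556 = 0.745
ρ < 1, so Jacobi converges

0.745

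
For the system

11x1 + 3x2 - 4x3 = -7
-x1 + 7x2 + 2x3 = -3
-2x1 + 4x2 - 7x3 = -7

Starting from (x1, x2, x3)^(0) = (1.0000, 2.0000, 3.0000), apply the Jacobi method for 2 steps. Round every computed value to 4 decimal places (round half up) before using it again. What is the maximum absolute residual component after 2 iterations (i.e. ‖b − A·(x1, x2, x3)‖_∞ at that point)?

Iteration 1:
  x1 = (-7 - (3)·2.0000 - (-4)·3.0000) / (11) = -0.0909
  x2 = (-3 - (-1)·1.0000 - (2)·3.0000) / (7) = -1.1429
  x3 = (-7 - (-2)·1.0000 - (4)·2.0000) / (-7) = 1.8571
Iteration 2:
  x1 = (-7 - (3)·-1.1429 - (-4)·1.8571) / (11) = 0.3506
  x2 = (-3 - (-1)·-0.0909 - (2)·1.8571) / (7) = -0.9722
  x3 = (-7 - (-2)·-0.0909 - (4)·-1.1429) / (-7) = 0.3729
Residual b − A·x = (-6.4484, 3.4102, 0.2003); ∞-norm = 6.4484

6.4484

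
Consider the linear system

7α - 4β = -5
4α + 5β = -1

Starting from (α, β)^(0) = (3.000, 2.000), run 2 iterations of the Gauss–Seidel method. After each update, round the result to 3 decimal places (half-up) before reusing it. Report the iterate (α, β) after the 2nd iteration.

Iteration 1:
  α = (-5 - (-4)·2.000) / (7) = 0.429
  β = (-1 - (4)·0.429) / (5) = -0.543
Iteration 2:
  α = (-5 - (-4)·-0.543) / (7) = -1.025
  β = (-1 - (4)·-1.025) / (5) = 0.620

(-1.025, 0.620)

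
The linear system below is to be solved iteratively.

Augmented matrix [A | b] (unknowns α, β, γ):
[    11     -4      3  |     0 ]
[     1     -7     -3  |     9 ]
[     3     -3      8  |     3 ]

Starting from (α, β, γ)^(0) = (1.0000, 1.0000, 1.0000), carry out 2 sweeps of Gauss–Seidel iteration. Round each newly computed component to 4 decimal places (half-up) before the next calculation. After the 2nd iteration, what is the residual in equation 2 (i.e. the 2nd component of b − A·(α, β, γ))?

1.2314

Iteration 1:
  α = (0 - (-4)·1.0000 - (3)·1.0000) / (11) = 0.0909
  β = (9 - (1)·0.0909 - (-3)·1.0000) / (-7) = -1.7013
  γ = (3 - (3)·0.0909 - (-3)·-1.7013) / (8) = -0.2971
Iteration 2:
  α = (0 - (-4)·-1.7013 - (3)·-0.2971) / (11) = -0.5376
  β = (9 - (1)·-0.5376 - (-3)·-0.2971) / (-7) = -1.2352
  γ = (3 - (3)·-0.5376 - (-3)·-1.2352) / (8) = 0.1134
Residual b − A·x = (0.6326, 1.2314, 0.0000)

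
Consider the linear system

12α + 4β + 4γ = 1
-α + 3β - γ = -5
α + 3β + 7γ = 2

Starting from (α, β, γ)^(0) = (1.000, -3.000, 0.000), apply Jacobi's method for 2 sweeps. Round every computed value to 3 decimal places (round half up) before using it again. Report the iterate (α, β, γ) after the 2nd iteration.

Iteration 1:
  α = (1 - (4)·-3.000 - (4)·0.000) / (12) = 1.083
  β = (-5 - (-1)·1.000 - (-1)·0.000) / (3) = -1.333
  γ = (2 - (1)·1.000 - (3)·-3.000) / (7) = 1.429
Iteration 2:
  α = (1 - (4)·-1.333 - (4)·1.429) / (12) = 0.051
  β = (-5 - (-1)·1.083 - (-1)·1.429) / (3) = -0.829
  γ = (2 - (1)·1.083 - (3)·-1.333) / (7) = 0.702

(0.051, -0.829, 0.702)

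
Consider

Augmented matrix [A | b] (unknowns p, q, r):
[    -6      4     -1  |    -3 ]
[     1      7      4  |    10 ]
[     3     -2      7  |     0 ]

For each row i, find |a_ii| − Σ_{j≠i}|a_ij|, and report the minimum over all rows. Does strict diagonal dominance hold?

1

row 1: |-6| − (4+1) = 1
row 2: |7| − (1+4) = 2
row 3: |7| − (3+2) = 2
minimum over rows = 1 → strictly diagonally dominant (convergence guaranteed)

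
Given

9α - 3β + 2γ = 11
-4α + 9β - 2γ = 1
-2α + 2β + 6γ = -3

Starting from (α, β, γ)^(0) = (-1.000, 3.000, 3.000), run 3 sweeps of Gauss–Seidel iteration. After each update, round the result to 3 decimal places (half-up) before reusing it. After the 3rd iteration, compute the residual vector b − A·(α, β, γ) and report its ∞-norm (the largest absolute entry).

Iteration 1:
  α = (11 - (-3)·3.000 - (2)·3.000) / (9) = 1.556
  β = (1 - (-4)·1.556 - (-2)·3.000) / (9) = 1.469
  γ = (-3 - (-2)·1.556 - (2)·1.469) / (6) = -0.471
Iteration 2:
  α = (11 - (-3)·1.469 - (2)·-0.471) / (9) = 1.817
  β = (1 - (-4)·1.817 - (-2)·-0.471) / (9) = 0.814
  γ = (-3 - (-2)·1.817 - (2)·0.814) / (6) = -0.166
Iteration 3:
  α = (11 - (-3)·0.814 - (2)·-0.166) / (9) = 1.530
  β = (1 - (-4)·1.530 - (-2)·-0.166) / (9) = 0.754
  γ = (-3 - (-2)·1.530 - (2)·0.754) / (6) = -0.241
Residual b − A·x = (-0.026, -0.148, -0.002); ∞-norm = 0.148

0.148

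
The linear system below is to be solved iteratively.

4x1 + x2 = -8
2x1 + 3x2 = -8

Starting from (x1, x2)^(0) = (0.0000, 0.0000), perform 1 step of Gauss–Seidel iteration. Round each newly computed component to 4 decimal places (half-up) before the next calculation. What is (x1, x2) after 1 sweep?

Iteration 1:
  x1 = (-8 - (1)·0.0000) / (4) = -2.0000
  x2 = (-8 - (2)·-2.0000) / (3) = -1.3333

(-2.0000, -1.3333)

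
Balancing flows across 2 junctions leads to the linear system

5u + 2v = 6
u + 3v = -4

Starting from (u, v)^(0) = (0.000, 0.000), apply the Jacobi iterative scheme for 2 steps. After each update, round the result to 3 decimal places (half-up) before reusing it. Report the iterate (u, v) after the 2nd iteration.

(1.733, -1.733)

Iteration 1:
  u = (6 - (2)·0.000) / (5) = 1.200
  v = (-4 - (1)·0.000) / (3) = -1.333
Iteration 2:
  u = (6 - (2)·-1.333) / (5) = 1.733
  v = (-4 - (1)·1.200) / (3) = -1.733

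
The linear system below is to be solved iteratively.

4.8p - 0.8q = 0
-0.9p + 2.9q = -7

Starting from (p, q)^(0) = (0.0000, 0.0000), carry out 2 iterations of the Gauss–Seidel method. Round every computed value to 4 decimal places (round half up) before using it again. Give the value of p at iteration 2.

Iteration 1:
  p = (0 - (-0.8)·0.0000) / (4.8) = 0.0000
  q = (-7 - (-0.9)·0.0000) / (2.9) = -2.4138
Iteration 2:
  p = (0 - (-0.8)·-2.4138) / (4.8) = -0.4023
  q = (-7 - (-0.9)·-0.4023) / (2.9) = -2.5386

-0.4023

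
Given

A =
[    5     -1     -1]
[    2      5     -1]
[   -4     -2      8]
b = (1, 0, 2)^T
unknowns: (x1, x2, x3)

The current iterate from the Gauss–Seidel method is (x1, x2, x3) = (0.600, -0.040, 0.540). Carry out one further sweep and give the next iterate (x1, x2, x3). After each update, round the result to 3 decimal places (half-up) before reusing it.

(0.300, -0.012, 0.397)

One sweep:
  x1 = (1 - (-1)·-0.040 - (-1)·0.540) / (5) = 0.300
  x2 = (0 - (2)·0.300 - (-1)·0.540) / (5) = -0.012
  x3 = (2 - (-4)·0.300 - (-2)·-0.012) / (8) = 0.397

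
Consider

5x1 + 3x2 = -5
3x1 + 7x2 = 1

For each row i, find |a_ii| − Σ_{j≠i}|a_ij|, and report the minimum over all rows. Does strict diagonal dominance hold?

2

row 1: |5| − (3) = 2
row 2: |7| − (3) = 4
minimum over rows = 2 → strictly diagonally dominant (convergence guaranteed)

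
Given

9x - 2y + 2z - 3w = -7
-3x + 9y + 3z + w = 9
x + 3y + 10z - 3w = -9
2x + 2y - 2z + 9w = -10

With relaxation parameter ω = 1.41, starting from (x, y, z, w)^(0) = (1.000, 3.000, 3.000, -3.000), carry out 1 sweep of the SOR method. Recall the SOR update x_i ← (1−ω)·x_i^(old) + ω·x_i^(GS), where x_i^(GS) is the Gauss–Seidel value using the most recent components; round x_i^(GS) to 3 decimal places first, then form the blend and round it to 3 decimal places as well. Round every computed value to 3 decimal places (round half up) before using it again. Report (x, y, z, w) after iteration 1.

(-2.917, -2.131, -2.455, 0.476)

Iteration 1:
  x: GS value = (-7 - (-2)·3.000 - (2)·3.000 - (-3)·-3.000) / (9) = -1.778;  x ← (1−ω)·1.000 + ω·-1.778 = -2.917
  y: GS value = (9 - (-3)·-2.917 - (3)·3.000 - (1)·-3.000) / (9) = -0.639;  y ← (1−ω)·3.000 + ω·-0.639 = -2.131
  z: GS value = (-9 - (1)·-2.917 - (3)·-2.131 - (-3)·-3.000) / (10) = -0.869;  z ← (1−ω)·3.000 + ω·-0.869 = -2.455
  w: GS value = (-10 - (2)·-2.917 - (2)·-2.131 - (-2)·-2.455) / (9) = -0.535;  w ← (1−ω)·-3.000 + ω·-0.535 = 0.476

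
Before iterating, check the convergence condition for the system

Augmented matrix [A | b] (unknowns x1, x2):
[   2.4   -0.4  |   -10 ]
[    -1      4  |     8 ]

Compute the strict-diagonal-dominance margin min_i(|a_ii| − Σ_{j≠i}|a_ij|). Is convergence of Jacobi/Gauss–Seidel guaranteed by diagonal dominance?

2

row 1: |2.4| − (0.4) = 2
row 2: |4| − (1) = 3
minimum over rows = 2 → strictly diagonally dominant (convergence guaranteed)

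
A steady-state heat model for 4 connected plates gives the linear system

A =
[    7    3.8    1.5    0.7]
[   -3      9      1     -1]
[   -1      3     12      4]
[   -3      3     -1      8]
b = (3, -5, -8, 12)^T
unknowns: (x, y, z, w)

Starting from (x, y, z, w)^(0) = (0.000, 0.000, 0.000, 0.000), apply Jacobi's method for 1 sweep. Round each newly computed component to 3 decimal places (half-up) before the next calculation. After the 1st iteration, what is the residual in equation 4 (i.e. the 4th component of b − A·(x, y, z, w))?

2.288

Iteration 1:
  x = (3 - (3.8)·0.000 - (1.5)·0.000 - (0.7)·0.000) / (7) = 0.429
  y = (-5 - (-3)·0.000 - (1)·0.000 - (-1)·0.000) / (9) = -0.556
  z = (-8 - (-1)·0.000 - (3)·0.000 - (4)·0.000) / (12) = -0.667
  w = (12 - (-3)·0.000 - (3)·0.000 - (-1)·0.000) / (8) = 1.500
Residual b − A·x = (2.060, 3.458, -3.899, 2.288)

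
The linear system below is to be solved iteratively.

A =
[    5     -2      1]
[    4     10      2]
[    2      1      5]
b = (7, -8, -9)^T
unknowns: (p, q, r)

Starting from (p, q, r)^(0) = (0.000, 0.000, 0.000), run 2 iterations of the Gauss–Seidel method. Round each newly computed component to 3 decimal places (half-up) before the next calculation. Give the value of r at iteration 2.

-2.131

Iteration 1:
  p = (7 - (-2)·0.000 - (1)·0.000) / (5) = 1.400
  q = (-8 - (4)·1.400 - (2)·0.000) / (10) = -1.360
  r = (-9 - (2)·1.400 - (1)·-1.360) / (5) = -2.088
Iteration 2:
  p = (7 - (-2)·-1.360 - (1)·-2.088) / (5) = 1.274
  q = (-8 - (4)·1.274 - (2)·-2.088) / (10) = -0.892
  r = (-9 - (2)·1.274 - (1)·-0.892) / (5) = -2.131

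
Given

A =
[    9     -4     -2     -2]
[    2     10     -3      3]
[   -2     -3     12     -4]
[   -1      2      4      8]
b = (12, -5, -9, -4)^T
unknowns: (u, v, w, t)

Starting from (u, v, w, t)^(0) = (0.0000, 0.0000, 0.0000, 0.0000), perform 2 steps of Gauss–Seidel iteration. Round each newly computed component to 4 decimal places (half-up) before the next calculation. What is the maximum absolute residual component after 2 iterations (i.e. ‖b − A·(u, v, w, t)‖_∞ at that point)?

Iteration 1:
  u = (12 - (-4)·0.0000 - (-2)·0.0000 - (-2)·0.0000) / (9) = 1.3333
  v = (-5 - (2)·1.3333 - (-3)·0.0000 - (3)·0.0000) / (10) = -0.7667
  w = (-9 - (-2)·1.3333 - (-3)·-0.7667 - (-4)·0.0000) / (12) = -0.7195
  t = (-4 - (-1)·1.3333 - (2)·-0.7667 - (4)·-0.7195) / (8) = 0.2181
Iteration 2:
  u = (12 - (-4)·-0.7667 - (-2)·-0.7195 - (-2)·0.2181) / (9) = 0.8812
  v = (-5 - (2)·0.8812 - (-3)·-0.7195 - (3)·0.2181) / (10) = -0.9575
  w = (-9 - (-2)·0.8812 - (-3)·-0.9575 - (-4)·0.2181) / (12) = -0.7698
  t = (-4 - (-1)·0.8812 - (2)·-0.9575 - (4)·-0.7698) / (8) = 0.2344
Residual b − A·x = (-0.8316, -0.2000, 0.0651, 0.0002); ∞-norm = 0.8316

0.8316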